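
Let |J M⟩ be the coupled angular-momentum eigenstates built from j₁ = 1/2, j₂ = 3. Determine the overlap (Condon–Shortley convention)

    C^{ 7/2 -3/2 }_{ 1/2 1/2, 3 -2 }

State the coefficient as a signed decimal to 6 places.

+0.534522  (= +√(2/7))

j₁+j₂−J=0  J+j₁−j₂=1  J−j₁+j₂=6  j₁+j₂+J+1=8
(j₁±m₁, j₂±m₂, J±M) = (1,0,1,5,2,5)
P² = 28800/7
sum k=0..0:
  [0] +1/120 = 1/120
S = 1/120
C² = P²·S² = 2/7 ; C = +0.534522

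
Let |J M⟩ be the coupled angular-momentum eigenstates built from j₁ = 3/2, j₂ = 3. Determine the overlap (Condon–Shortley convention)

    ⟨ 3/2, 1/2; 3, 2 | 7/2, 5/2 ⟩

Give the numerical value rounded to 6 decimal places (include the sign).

j₁+j₂−J=1  J+j₁−j₂=2  J−j₁+j₂=5  j₁+j₂+J+1=9
(j₁±m₁, j₂±m₂, J±M) = (2,1,5,1,6,1)
P² = 6400/7
sum k=0..1:
  [0] +1/120 = 1/120
  [1] −1/48 = -1/48
S = -1/80
C² = P²·S² = 1/7 ; C = -0.377964

−√(1/7) ≈ -0.377964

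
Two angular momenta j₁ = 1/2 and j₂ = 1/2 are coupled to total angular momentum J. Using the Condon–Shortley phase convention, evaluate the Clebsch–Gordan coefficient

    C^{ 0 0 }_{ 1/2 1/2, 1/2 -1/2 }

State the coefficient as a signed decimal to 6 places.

√[1·1!0!0!/2! · 1!0!0!1!0!0!] = √(1/2)
  +(−1)^0/∏(0,1,0,0,0,0)! = 1  (running 1)
⟨..|..⟩ = √(1/2)·(1) = +0.707107

+√(1/2) = +0.707107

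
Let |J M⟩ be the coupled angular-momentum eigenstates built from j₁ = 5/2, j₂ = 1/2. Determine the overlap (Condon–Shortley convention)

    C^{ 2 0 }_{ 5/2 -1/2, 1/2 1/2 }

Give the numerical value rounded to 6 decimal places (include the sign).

√[5·1!4!0!/6! · 2!3!1!0!2!2!] = √(8)
  +(−1)^1/∏(1,0,2,0,2,0)! = -1/4  (running -1/4)
⟨..|..⟩ = √(8)·(-1/4) = -0.707107

−√(1/2) = -0.707107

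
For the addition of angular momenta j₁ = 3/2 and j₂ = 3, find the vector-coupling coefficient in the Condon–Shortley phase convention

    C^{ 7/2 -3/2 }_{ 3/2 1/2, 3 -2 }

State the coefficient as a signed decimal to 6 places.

triangle: 1!*2!*5!/9! = 240/362880
(j±m)!: 2!*1!*1!*5!*2!*5! = 57600
prefactor² = (2J+1)*Δ*N² = 6400/21
  k=0: +1/(0!*1!*1!*1!*1!*4!) = 1/24
  k=1: −1/(1!*0!*0!*0!*2!*5!) = -1/240
Σ = 3/80  ⇒  CG² = 6400/21*3/80² = 3/7
CG = +√(3/7) = +0.654654

+0.654654  (= +√(3/7))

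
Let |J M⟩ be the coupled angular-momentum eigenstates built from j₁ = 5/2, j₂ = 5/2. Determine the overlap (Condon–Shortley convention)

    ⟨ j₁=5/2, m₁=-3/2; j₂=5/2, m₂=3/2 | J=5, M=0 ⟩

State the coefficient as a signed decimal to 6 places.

j₁+j₂−J=0  J+j₁−j₂=5  J−j₁+j₂=5  j₁+j₂+J+1=11
(j₁±m₁, j₂±m₂, J±M) = (1,4,4,1,5,5)
P² = 230400/7
sum k=0..0:
  [0] +1/576 = 1/576
S = 1/576
C² = P²·S² = 25/252 ; C = +0.314970

+0.314970  (= +√(25/252))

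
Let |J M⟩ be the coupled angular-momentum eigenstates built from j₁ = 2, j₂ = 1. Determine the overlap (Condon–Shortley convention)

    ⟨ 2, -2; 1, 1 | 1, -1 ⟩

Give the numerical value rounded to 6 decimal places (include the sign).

+√(3/5) = +0.774597

triangle: 2!*2!*0!/5! = 4/120
(j±m)!: 0!*4!*2!*0!*0!*2! = 96
prefactor² = (2J+1)*Δ*N² = 48/5
  k=2: +1/(2!*0!*2!*0!*0!*0!) = 1/4
Σ = 1/4  ⇒  CG² = 48/5*1/4² = 3/5
CG = +√(3/5) = +0.774597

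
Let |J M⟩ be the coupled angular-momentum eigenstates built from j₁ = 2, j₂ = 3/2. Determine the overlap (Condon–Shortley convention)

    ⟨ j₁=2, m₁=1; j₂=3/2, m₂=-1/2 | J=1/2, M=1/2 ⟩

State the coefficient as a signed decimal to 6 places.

j₁+j₂−J=3  J+j₁−j₂=1  J−j₁+j₂=0  j₁+j₂+J+1=5
(j₁±m₁, j₂±m₂, J±M) = (3,1,1,2,1,0)
P² = 6/5
sum k=1..1:
  [1] −1/2 = -1/2
S = -1/2
C² = P²·S² = 3/10 ; C = -0.547723

−√(3/10) ≈ -0.547723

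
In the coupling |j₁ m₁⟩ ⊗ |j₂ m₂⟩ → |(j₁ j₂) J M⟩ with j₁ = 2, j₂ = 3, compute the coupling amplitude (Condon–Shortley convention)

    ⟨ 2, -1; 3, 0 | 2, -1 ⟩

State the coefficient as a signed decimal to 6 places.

+√(2/7) ≈ +0.534522

√[5·3!1!3!/8! · 1!3!3!3!1!3!] = √(81/14)
  +(−1)^2/∏(2,1,1,1,0,2)! = 1/4  (running 1/4)
  +(−1)^3/∏(3,0,0,0,1,3)! = -1/36  (running 2/9)
⟨..|..⟩ = √(81/14)·(2/9) = +0.534522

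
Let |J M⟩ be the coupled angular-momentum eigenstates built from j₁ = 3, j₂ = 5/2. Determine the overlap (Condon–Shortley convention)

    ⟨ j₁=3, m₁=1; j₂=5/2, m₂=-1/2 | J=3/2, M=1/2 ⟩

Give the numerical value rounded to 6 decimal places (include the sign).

−√(1/105) ≈ -0.097590

√[4·4!2!1!/8! · 4!2!2!3!2!1!] = √(192/35)
  +(−1)^1/∏(1,3,1,1,1,0)! = -1/6  (running -1/6)
  +(−1)^2/∏(2,2,0,0,2,1)! = 1/8  (running -1/24)
⟨..|..⟩ = √(192/35)·(-1/24) = -0.097590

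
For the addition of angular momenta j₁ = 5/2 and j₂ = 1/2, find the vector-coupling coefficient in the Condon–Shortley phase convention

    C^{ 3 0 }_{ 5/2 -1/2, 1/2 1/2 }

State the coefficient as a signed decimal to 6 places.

+√(1/2) ≈ +0.707107

√[7·0!5!1!/7! · 2!3!1!0!3!3!] = √(72)
  +(−1)^0/∏(0,0,3,1,2,0)! = 1/12  (running 1/12)
⟨..|..⟩ = √(72)·(1/12) = +0.707107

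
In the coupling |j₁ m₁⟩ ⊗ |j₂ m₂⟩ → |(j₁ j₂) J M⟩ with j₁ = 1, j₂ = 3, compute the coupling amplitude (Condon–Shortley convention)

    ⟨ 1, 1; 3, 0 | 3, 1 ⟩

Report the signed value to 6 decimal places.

j₁+j₂−J=1  J+j₁−j₂=1  J−j₁+j₂=5  j₁+j₂+J+1=8
(j₁±m₁, j₂±m₂, J±M) = (2,0,3,3,4,2)
P² = 72
sum k=0..0:
  [0] +1/12 = 1/12
S = 1/12
C² = P²·S² = 1/2 ; C = +0.707107

+0.707107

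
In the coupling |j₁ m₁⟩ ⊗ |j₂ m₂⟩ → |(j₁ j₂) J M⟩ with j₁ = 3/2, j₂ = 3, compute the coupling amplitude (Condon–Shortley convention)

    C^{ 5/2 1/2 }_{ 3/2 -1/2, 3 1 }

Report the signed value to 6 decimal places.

−√(1/70) ≈ -0.119523

triangle: 2!*1!*4!/8! = 48/40320
(j±m)!: 1!*2!*4!*2!*3!*2! = 1152
prefactor² = (2J+1)*Δ*N² = 288/35
  k=1: −1/(1!*1!*1!*3!*0!*1!) = -1/6
  k=2: +1/(2!*0!*0!*2!*1!*2!) = 1/8
Σ = -1/24  ⇒  CG² = 288/35*(-1/24)² = 1/70
CG = −√(1/70) = -0.119523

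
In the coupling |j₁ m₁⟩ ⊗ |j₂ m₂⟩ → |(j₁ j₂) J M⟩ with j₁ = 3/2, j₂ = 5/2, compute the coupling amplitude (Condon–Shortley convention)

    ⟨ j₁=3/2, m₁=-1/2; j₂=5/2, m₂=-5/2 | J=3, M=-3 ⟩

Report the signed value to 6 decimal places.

triangle: 1!·2!·4!/8! = 48/40320
(j±m)!: 1!·2!·0!·5!·0!·6! = 172800
prefactor² = (2J+1)·Δ·N² = 1440
  k=0: +1/(0!·1!·2!·0!·0!·4!) = 1/48
Σ = 1/48  ⇒  CG² = 1440·1/48² = 5/8
CG = +√(5/8) = +0.790569

+0.790569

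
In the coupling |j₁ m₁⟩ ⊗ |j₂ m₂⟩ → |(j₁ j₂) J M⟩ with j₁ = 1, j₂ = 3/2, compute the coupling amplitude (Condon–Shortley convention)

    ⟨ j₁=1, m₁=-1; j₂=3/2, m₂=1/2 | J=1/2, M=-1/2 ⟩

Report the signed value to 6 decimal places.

√[2·2!0!1!/4! · 0!2!2!1!0!1!] = √(2/3)
  +(−1)^2/∏(2,0,0,0,0,1)! = 1/2  (running 1/2)
⟨..|..⟩ = √(2/3)·(1/2) = +0.408248

+√(1/6) ≈ +0.408248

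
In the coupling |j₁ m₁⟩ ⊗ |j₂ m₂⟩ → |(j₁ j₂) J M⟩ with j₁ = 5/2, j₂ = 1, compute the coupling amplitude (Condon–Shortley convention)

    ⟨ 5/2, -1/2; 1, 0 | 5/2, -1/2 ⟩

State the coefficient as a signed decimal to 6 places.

j₁+j₂−J=1  J+j₁−j₂=4  J−j₁+j₂=1  j₁+j₂+J+1=7
(j₁±m₁, j₂±m₂, J±M) = (2,3,1,1,2,3)
P² = 144/35
sum k=0..1:
  [0] +1/6 = 1/6
  [1] −1/4 = -1/4
S = -1/12
C² = P²·S² = 1/35 ; C = -0.169031

-0.169031  (= −√(1/35))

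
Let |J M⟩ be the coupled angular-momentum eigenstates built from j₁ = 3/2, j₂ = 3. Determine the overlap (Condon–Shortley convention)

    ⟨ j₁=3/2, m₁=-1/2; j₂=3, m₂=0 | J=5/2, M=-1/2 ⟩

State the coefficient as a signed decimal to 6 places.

triangle: 2!*1!*4!/8! = 48/40320
(j±m)!: 1!*2!*3!*3!*2!*3! = 864
prefactor² = (2J+1)*Δ*N² = 216/35
  k=1: −1/(1!*1!*1!*2!*0!*2!) = -1/4
  k=2: +1/(2!*0!*0!*1!*1!*3!) = 1/12
Σ = -1/6  ⇒  CG² = 216/35*(-1/6)² = 6/35
CG = −√(6/35) = -0.414039

-0.414039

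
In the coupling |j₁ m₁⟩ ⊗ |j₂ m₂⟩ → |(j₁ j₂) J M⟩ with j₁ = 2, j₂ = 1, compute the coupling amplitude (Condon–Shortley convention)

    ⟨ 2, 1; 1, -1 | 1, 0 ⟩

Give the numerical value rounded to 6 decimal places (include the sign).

+0.547723  (= +√(3/10))

j₁+j₂−J=2  J+j₁−j₂=2  J−j₁+j₂=0  j₁+j₂+J+1=5
(j₁±m₁, j₂±m₂, J±M) = (3,1,0,2,1,1)
P² = 6/5
sum k=0..0:
  [0] +1/2 = 1/2
S = 1/2
C² = P²·S² = 3/10 ; C = +0.547723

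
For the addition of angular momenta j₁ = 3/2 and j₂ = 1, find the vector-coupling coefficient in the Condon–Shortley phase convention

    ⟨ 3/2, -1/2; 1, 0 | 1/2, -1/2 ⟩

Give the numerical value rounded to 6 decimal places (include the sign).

triangle: 2!*1!*0!/4! = 2/24
(j±m)!: 1!*2!*1!*1!*0!*1! = 2
prefactor² = (2J+1)*Δ*N² = 1/3
  k=1: −1/(1!*1!*1!*0!*0!*0!) = -1
Σ = -1  ⇒  CG² = 1/3*(-1)² = 1/3
CG = −√(1/3) = -0.577350

−√(1/3) = -0.577350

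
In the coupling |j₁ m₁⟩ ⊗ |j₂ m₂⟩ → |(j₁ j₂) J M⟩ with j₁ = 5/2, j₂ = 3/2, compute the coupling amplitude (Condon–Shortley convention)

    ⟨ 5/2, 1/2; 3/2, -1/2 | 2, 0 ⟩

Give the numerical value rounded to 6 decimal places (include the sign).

-0.267261

j₁+j₂−J=2  J+j₁−j₂=3  J−j₁+j₂=1  j₁+j₂+J+1=7
(j₁±m₁, j₂±m₂, J±M) = (3,2,1,2,2,2)
P² = 8/7
sum k=0..1:
  [0] +1/4 = 1/4
  [1] −1/2 = -1/2
S = -1/4
C² = P²·S² = 1/14 ; C = -0.267261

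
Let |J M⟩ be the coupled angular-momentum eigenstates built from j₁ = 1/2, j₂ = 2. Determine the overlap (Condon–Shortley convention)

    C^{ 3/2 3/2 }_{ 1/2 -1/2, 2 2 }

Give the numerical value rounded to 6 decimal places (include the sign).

−√(4/5) = -0.894427

j₁+j₂−J=1  J+j₁−j₂=0  J−j₁+j₂=3  j₁+j₂+J+1=5
(j₁±m₁, j₂±m₂, J±M) = (0,1,4,0,3,0)
P² = 144/5
sum k=1..1:
  [1] −1/6 = -1/6
S = -1/6
C² = P²·S² = 4/5 ; C = -0.894427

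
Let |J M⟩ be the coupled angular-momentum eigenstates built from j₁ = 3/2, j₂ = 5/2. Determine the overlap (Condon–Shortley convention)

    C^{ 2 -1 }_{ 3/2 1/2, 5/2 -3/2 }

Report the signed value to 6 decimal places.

triangle: 2!*1!*3!/7! = 12/5040
(j±m)!: 2!*1!*1!*4!*1!*3! = 288
prefactor² = (2J+1)*Δ*N² = 24/7
  k=0: +1/(0!*2!*1!*1!*0!*2!) = 1/4
  k=1: −1/(1!*1!*0!*0!*1!*3!) = -1/6
Σ = 1/12  ⇒  CG² = 24/7*1/12² = 1/42
CG = +√(1/42) = +0.154303

+√(1/42) ≈ +0.154303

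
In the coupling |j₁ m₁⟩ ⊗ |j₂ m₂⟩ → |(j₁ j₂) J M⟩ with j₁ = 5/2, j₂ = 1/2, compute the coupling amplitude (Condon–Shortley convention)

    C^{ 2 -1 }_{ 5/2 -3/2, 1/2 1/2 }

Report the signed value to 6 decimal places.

triangle: 1!·4!·0!/6! = 24/720
(j±m)!: 1!·4!·1!·0!·1!·3! = 144
prefactor² = (2J+1)·Δ·N² = 24
  k=1: −1/(1!·0!·3!·0!·1!·0!) = -1/6
Σ = -1/6  ⇒  CG² = 24·(-1/6)² = 2/3
CG = −√(2/3) = -0.816497

-0.816497  (= −√(2/3))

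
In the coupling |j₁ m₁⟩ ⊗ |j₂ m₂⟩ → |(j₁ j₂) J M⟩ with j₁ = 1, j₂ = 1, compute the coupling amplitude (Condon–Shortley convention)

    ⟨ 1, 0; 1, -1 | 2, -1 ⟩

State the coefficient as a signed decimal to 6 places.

+√(1/2) ≈ +0.707107

√[5·0!2!2!/5! · 1!1!0!2!1!3!] = √(2)
  +(−1)^0/∏(0,0,1,0,1,2)! = 1/2  (running 1/2)
⟨..|..⟩ = √(2)·(1/2) = +0.707107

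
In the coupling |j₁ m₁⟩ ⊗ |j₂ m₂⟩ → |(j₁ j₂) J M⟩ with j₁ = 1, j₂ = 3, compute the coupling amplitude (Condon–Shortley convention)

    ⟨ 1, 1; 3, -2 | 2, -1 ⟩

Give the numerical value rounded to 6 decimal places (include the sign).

triangle: 2!×0!×4!/7! = 48/5040
(j±m)!: 2!×0!×1!×5!×1!×3! = 1440
prefactor² = (2J+1)×Δ×N² = 480/7
  k=0: +1/(0!×2!×0!×1!×0!×3!) = 1/12
Σ = 1/12  ⇒  CG² = 480/7×1/12² = 10/21
CG = +√(10/21) = +0.690066

+√(10/21) = +0.690066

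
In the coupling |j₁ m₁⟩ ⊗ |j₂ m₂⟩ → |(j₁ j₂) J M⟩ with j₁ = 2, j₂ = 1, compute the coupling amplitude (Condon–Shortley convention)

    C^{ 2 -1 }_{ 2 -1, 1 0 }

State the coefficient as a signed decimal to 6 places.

triangle: 1!·3!·1!/6! = 6/720
(j±m)!: 1!·3!·1!·1!·1!·3! = 36
prefactor² = (2J+1)·Δ·N² = 3/2
  k=0: +1/(0!·1!·3!·1!·0!·0!) = 1/6
  k=1: −1/(1!·0!·2!·0!·1!·1!) = -1/2
Σ = -1/3  ⇒  CG² = 3/2·(-1/3)² = 1/6
CG = −√(1/6) = -0.408248

-0.408248  (= −√(1/6))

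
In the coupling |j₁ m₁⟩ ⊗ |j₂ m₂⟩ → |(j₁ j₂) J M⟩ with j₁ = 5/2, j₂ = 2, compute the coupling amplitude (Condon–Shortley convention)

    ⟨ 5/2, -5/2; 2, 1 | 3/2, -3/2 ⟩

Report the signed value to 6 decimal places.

triangle: 3!·2!·1!/7! = 12/5040
(j±m)!: 0!·5!·3!·1!·0!·3! = 4320
prefactor² = (2J+1)·Δ·N² = 288/7
  k=3: −1/(3!·0!·2!·0!·0!·1!) = -1/12
Σ = -1/12  ⇒  CG² = 288/7·(-1/12)² = 2/7
CG = −√(2/7) = -0.534522

−√(2/7) = -0.534522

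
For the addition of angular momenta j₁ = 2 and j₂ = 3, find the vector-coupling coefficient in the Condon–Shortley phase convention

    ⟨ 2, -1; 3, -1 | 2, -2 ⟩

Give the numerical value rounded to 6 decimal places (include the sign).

triangle: 3!×1!×3!/8! = 36/40320
(j±m)!: 1!×3!×2!×4!×0!×4! = 6912
prefactor² = (2J+1)×Δ×N² = 216/7
  k=2: +1/(2!×1!×1!×0!×0!×3!) = 1/12
Σ = 1/12  ⇒  CG² = 216/7×1/12² = 3/14
CG = +√(3/14) = +0.462910

+√(3/14) ≈ +0.462910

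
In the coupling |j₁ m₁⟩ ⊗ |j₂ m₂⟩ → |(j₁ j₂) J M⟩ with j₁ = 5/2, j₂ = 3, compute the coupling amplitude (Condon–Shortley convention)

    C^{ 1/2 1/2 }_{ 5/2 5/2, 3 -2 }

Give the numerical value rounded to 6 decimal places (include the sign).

triangle: 5!×0!×1!/7! = 120/5040
(j±m)!: 5!×0!×1!×5!×1!×0! = 14400
prefactor² = (2J+1)×Δ×N² = 4800/7
  k=0: +1/(0!×5!×0!×1!×0!×0!) = 1/120
Σ = 1/120  ⇒  CG² = 4800/7×1/120² = 1/21
CG = +√(1/21) = +0.218218

+√(1/21) = +0.218218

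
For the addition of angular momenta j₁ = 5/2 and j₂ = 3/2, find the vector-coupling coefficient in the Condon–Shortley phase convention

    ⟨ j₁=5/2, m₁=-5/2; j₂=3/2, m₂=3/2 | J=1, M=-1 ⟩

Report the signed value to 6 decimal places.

j₁+j₂−J=3  J+j₁−j₂=2  J−j₁+j₂=0  j₁+j₂+J+1=6
(j₁±m₁, j₂±m₂, J±M) = (0,5,3,0,0,2)
P² = 72
sum k=3..3:
  [3] −1/12 = -1/12
S = -1/12
C² = P²·S² = 1/2 ; C = -0.707107

-0.707107  (= −√(1/2))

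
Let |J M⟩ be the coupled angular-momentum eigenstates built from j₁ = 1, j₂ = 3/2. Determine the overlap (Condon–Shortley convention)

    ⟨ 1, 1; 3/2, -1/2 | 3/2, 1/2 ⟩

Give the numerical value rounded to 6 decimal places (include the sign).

triangle: 1!×1!×2!/5! = 2/120
(j±m)!: 2!×0!×1!×2!×2!×1! = 8
prefactor² = (2J+1)×Δ×N² = 8/15
  k=0: +1/(0!×1!×0!×1!×1!×1!) = 1
Σ = 1  ⇒  CG² = 8/15×1² = 8/15
CG = +√(8/15) = +0.730297

+√(8/15) = +0.730297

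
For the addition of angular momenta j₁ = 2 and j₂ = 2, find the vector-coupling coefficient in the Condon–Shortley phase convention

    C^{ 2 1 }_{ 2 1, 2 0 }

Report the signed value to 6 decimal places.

triangle: 2!·2!·2!/7! = 8/5040
(j±m)!: 3!·1!·2!·2!·3!·1! = 144
prefactor² = (2J+1)·Δ·N² = 8/7
  k=0: +1/(0!·2!·1!·2!·1!·0!) = 1/4
  k=1: −1/(1!·1!·0!·1!·2!·1!) = -1/2
Σ = -1/4  ⇒  CG² = 8/7·(-1/4)² = 1/14
CG = −√(1/14) = -0.267261

-0.267261  (= −√(1/14))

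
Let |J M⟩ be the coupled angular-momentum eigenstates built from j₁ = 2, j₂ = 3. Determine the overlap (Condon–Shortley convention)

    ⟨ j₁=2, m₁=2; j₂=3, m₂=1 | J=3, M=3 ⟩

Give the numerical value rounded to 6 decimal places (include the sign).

+√(1/6) ≈ +0.408248

√[7·2!2!4!/9! · 4!0!4!2!6!0!] = √(1536)
  +(−1)^0/∏(0,2,0,4,2,0)! = 1/96  (running 1/96)
⟨..|..⟩ = √(1536)·(1/96) = +0.408248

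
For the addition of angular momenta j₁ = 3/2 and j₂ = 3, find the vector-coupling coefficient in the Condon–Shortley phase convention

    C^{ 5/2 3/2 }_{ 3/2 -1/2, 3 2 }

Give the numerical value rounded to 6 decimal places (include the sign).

+√(1/14) = +0.267261

triangle: 2!×1!×4!/8! = 48/40320
(j±m)!: 1!×2!×5!×1!×4!×1! = 5760
prefactor² = (2J+1)×Δ×N² = 288/7
  k=1: −1/(1!×1!×1!×4!×0!×0!) = -1/24
  k=2: +1/(2!×0!×0!×3!×1!×1!) = 1/12
Σ = 1/24  ⇒  CG² = 288/7×1/24² = 1/14
CG = +√(1/14) = +0.267261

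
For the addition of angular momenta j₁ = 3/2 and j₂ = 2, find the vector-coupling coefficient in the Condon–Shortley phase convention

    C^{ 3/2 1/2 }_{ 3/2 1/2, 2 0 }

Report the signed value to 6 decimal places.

-0.447214

triangle: 2!·1!·2!/6! = 4/720
(j±m)!: 2!·1!·2!·2!·2!·1! = 16
prefactor² = (2J+1)·Δ·N² = 16/45
  k=0: +1/(0!·2!·1!·2!·0!·0!) = 1/4
  k=1: −1/(1!·1!·0!·1!·1!·1!) = -1
Σ = -3/4  ⇒  CG² = 16/45·(-3/4)² = 1/5
CG = −√(1/5) = -0.447214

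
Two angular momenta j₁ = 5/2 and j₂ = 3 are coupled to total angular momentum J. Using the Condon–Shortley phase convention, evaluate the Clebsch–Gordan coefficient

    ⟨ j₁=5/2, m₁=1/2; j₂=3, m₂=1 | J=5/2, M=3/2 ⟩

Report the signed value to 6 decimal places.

√[6·3!2!3!/9! · 3!2!4!2!4!1!] = √(576/35)
  +(−1)^1/∏(1,2,1,3,1,0)! = -1/12  (running -1/12)
  +(−1)^2/∏(2,1,0,2,2,1)! = 1/8  (running 1/24)
⟨..|..⟩ = √(576/35)·(1/24) = +0.169031

+√(1/35) = +0.169031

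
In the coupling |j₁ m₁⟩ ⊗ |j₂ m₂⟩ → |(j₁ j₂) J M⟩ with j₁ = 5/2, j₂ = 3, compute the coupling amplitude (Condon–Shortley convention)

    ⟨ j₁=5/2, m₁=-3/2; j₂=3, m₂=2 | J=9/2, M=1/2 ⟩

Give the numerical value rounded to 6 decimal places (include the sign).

triangle: 1!*4!*5!/11! = 2880/39916800
(j±m)!: 1!*4!*5!*1!*5!*4! = 8294400
prefactor² = (2J+1)*Δ*N² = 460800/77
  k=0: +1/(0!*1!*4!*5!*0!*0!) = 1/2880
  k=1: −1/(1!*0!*3!*4!*1!*1!) = -1/144
Σ = -19/2880  ⇒  CG² = 460800/77*(-19/2880)² = 361/1386
CG = −√(361/1386) = -0.510355

-0.510355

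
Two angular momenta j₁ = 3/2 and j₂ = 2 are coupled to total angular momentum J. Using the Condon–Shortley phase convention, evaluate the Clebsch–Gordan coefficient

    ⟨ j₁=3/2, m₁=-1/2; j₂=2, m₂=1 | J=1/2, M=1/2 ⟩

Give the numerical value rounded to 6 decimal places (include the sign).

+0.547723  (= +√(3/10))

√[2·3!0!1!/5! · 1!2!3!1!1!0!] = √(6/5)
  +(−1)^2/∏(2,1,0,1,0,0)! = 1/2  (running 1/2)
⟨..|..⟩ = √(6/5)·(1/2) = +0.547723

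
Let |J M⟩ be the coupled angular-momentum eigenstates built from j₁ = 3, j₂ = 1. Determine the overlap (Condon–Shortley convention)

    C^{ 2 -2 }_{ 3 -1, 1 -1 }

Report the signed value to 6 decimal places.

triangle: 2!*4!*0!/7! = 48/5040
(j±m)!: 2!*4!*0!*2!*0!*4! = 2304
prefactor² = (2J+1)*Δ*N² = 768/7
  k=0: +1/(0!*2!*4!*0!*0!*0!) = 1/48
Σ = 1/48  ⇒  CG² = 768/7*1/48² = 1/21
CG = +√(1/21) = +0.218218

+√(1/21) = +0.218218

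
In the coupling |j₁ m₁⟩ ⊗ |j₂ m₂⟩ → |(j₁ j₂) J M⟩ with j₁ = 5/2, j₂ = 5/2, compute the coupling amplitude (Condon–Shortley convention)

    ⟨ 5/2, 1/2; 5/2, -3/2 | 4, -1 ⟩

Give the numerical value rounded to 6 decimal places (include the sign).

triangle: 1!×4!×4!/10! = 576/3628800
(j±m)!: 3!×2!×1!×4!×3!×5! = 207360
prefactor² = (2J+1)×Δ×N² = 10368/35
  k=0: +1/(0!×1!×2!×1!×2!×3!) = 1/24
  k=1: −1/(1!×0!×1!×0!×3!×4!) = -1/144
Σ = 5/144  ⇒  CG² = 10368/35×5/144² = 5/14
CG = +√(5/14) = +0.597614

+0.597614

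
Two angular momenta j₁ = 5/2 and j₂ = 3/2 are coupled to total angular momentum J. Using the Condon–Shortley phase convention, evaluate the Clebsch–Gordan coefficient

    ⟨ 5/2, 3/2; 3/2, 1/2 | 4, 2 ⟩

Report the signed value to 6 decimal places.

+0.731925  (= +√(15/28))

j₁+j₂−J=0  J+j₁−j₂=5  J−j₁+j₂=3  j₁+j₂+J+1=9
(j₁±m₁, j₂±m₂, J±M) = (4,1,2,1,6,2)
P² = 8640/7
sum k=0..0:
  [0] +1/48 = 1/48
S = 1/48
C² = P²·S² = 15/28 ; C = +0.731925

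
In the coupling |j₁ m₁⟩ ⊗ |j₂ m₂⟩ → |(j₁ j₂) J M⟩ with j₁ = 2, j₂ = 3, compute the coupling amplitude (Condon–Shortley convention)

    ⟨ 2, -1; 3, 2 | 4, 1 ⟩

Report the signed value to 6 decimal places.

j₁+j₂−J=1  J+j₁−j₂=3  J−j₁+j₂=5  j₁+j₂+J+1=10
(j₁±m₁, j₂±m₂, J±M) = (1,3,5,1,5,3)
P² = 6480/7
sum k=0..1:
  [0] +1/720 = 1/720
  [1] −1/48 = -1/48
S = -7/360
C² = P²·S² = 7/20 ; C = -0.591608

−√(7/20) ≈ -0.591608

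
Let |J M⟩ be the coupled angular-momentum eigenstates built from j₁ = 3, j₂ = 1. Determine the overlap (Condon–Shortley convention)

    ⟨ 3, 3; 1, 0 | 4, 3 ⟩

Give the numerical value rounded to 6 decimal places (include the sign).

+√(1/4) ≈ +0.500000

j₁+j₂−J=0  J+j₁−j₂=6  J−j₁+j₂=2  j₁+j₂+J+1=9
(j₁±m₁, j₂±m₂, J±M) = (6,0,1,1,7,1)
P² = 129600
sum k=0..0:
  [0] +1/720 = 1/720
S = 1/720
C² = P²·S² = 1/4 ; C = +0.500000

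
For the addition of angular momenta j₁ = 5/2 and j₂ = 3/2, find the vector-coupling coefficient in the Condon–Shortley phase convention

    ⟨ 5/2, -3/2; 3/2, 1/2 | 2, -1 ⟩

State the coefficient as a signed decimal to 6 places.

j₁+j₂−J=2  J+j₁−j₂=3  J−j₁+j₂=1  j₁+j₂+J+1=7
(j₁±m₁, j₂±m₂, J±M) = (1,4,2,1,1,3)
P² = 24/7
sum k=1..2:
  [1] −1/6 = -1/6
  [2] +1/4 = 1/4
S = 1/12
C² = P²·S² = 1/42 ; C = +0.154303

+0.154303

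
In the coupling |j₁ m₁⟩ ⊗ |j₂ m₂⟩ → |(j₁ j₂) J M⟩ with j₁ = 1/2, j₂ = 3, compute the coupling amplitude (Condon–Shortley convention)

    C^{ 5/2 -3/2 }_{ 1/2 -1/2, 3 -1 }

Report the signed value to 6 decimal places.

j₁+j₂−J=1  J+j₁−j₂=0  J−j₁+j₂=5  j₁+j₂+J+1=7
(j₁±m₁, j₂±m₂, J±M) = (0,1,2,4,1,4)
P² = 1152/7
sum k=1..1:
  [1] −1/24 = -1/24
S = -1/24
C² = P²·S² = 2/7 ; C = -0.534522

−√(2/7) = -0.534522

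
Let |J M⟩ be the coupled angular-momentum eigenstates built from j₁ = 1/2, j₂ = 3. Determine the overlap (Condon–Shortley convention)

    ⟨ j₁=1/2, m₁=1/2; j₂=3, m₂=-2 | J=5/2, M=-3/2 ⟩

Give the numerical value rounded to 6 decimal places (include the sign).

+0.845154

j₁+j₂−J=1  J+j₁−j₂=0  J−j₁+j₂=5  j₁+j₂+J+1=7
(j₁±m₁, j₂±m₂, J±M) = (1,0,1,5,1,4)
P² = 2880/7
sum k=0..0:
  [0] +1/24 = 1/24
S = 1/24
C² = P²·S² = 5/7 ; C = +0.845154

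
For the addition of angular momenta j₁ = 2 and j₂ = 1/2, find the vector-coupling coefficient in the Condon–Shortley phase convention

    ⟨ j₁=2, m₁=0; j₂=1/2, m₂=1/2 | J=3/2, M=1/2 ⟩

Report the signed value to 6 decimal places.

√[4·1!3!0!/5! · 2!2!1!0!2!1!] = √(8/5)
  +(−1)^1/∏(1,0,1,0,2,0)! = -1/2  (running -1/2)
⟨..|..⟩ = √(8/5)·(-1/2) = -0.632456

−√(2/5) ≈ -0.632456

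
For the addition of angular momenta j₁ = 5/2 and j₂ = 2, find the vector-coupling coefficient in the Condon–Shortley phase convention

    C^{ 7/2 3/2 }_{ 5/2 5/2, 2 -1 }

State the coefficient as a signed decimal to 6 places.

+0.487950  (= +√(5/21))

√[8·1!4!3!/9! · 5!0!1!3!5!2!] = √(3840/7)
  +(−1)^0/∏(0,1,0,1,4,2)! = 1/48  (running 1/48)
⟨..|..⟩ = √(3840/7)·(1/48) = +0.487950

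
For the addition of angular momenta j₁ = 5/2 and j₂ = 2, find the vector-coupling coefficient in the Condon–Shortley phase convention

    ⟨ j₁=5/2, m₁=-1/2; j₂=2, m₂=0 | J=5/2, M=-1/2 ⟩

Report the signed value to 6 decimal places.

-0.478091

√[6·2!3!2!/8! · 2!3!2!2!2!3!] = √(72/35)
  +(−1)^0/∏(0,2,3,2,0,0)! = 1/24  (running 1/24)
  +(−1)^1/∏(1,1,2,1,1,1)! = -1/2  (running -11/24)
  +(−1)^2/∏(2,0,1,0,2,2)! = 1/8  (running -1/3)
⟨..|..⟩ = √(72/35)·(-1/3) = -0.478091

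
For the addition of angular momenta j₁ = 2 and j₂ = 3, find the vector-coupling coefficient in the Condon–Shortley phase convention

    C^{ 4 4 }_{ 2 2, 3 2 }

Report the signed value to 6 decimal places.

+0.632456

j₁+j₂−J=1  J+j₁−j₂=3  J−j₁+j₂=5  j₁+j₂+J+1=10
(j₁±m₁, j₂±m₂, J±M) = (4,0,5,1,8,0)
P² = 207360
sum k=0..0:
  [0] +1/720 = 1/720
S = 1/720
C² = P²·S² = 2/5 ; C = +0.632456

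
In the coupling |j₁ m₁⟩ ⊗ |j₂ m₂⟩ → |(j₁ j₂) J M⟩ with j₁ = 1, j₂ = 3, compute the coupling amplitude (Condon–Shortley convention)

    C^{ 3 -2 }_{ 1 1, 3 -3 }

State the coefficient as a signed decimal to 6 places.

+0.500000

√[7·1!1!5!/8! · 2!0!0!6!1!5!] = √(3600)
  +(−1)^0/∏(0,1,0,0,1,5)! = 1/120  (running 1/120)
⟨..|..⟩ = √(3600)·(1/120) = +0.500000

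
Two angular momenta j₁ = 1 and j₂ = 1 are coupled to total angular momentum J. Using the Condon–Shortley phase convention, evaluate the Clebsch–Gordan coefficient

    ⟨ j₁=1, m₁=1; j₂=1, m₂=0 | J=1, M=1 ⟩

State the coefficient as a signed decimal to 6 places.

+0.707107  (= +√(1/2))

√[3·1!1!1!/4! · 2!0!1!1!2!0!] = √(1/2)
  +(−1)^0/∏(0,1,0,1,1,0)! = 1  (running 1)
⟨..|..⟩ = √(1/2)·(1) = +0.707107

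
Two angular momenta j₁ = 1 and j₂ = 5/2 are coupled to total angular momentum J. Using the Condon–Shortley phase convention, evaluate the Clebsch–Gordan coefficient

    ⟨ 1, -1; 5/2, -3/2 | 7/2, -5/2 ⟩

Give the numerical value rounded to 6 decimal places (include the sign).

triangle: 0!·2!·5!/8! = 240/40320
(j±m)!: 0!·2!·1!·4!·1!·6! = 34560
prefactor² = (2J+1)·Δ·N² = 11520/7
  k=0: +1/(0!·0!·2!·1!·0!·4!) = 1/48
Σ = 1/48  ⇒  CG² = 11520/7·1/48² = 5/7
CG = +√(5/7) = +0.845154

+√(5/7) = +0.845154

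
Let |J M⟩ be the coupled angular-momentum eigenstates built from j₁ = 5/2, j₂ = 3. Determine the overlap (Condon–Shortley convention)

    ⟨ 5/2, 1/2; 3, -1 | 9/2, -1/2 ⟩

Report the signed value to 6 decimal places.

√[10·1!4!5!/11! · 3!2!2!4!4!5!] = √(92160/77)
  +(−1)^0/∏(0,1,2,2,2,3)! = 1/48  (running 1/48)
  +(−1)^1/∏(1,0,1,1,3,4)! = -1/144  (running 1/72)
⟨..|..⟩ = √(92160/77)·(1/72) = +0.480500

+0.480500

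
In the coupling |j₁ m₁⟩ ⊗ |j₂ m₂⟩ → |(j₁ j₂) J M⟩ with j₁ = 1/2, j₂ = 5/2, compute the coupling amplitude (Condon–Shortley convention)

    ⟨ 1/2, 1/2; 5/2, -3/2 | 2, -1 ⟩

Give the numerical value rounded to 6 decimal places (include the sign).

+√(2/3) ≈ +0.816497

√[5·1!0!4!/6! · 1!0!1!4!1!3!] = √(24)
  +(−1)^0/∏(0,1,0,1,0,3)! = 1/6  (running 1/6)
⟨..|..⟩ = √(24)·(1/6) = +0.816497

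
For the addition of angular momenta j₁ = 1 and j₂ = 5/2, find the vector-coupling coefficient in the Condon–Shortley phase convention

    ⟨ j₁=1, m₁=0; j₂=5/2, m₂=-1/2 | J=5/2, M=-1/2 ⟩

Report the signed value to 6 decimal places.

+√(1/35) ≈ +0.169031

j₁+j₂−J=1  J+j₁−j₂=1  J−j₁+j₂=4  j₁+j₂+J+1=7
(j₁±m₁, j₂±m₂, J±M) = (1,1,2,3,2,3)
P² = 144/35
sum k=0..1:
  [0] +1/4 = 1/4
  [1] −1/6 = -1/6
S = 1/12
C² = P²·S² = 1/35 ; C = +0.169031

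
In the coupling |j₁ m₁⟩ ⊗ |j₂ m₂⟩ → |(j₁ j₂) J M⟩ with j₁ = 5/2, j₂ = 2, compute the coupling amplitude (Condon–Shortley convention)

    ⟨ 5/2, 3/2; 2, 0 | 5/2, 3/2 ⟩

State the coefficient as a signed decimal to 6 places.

j₁+j₂−J=2  J+j₁−j₂=3  J−j₁+j₂=2  j₁+j₂+J+1=8
(j₁±m₁, j₂±m₂, J±M) = (4,1,2,2,4,1)
P² = 288/35
sum k=0..1:
  [0] +1/8 = 1/8
  [1] −1/6 = -1/6
S = -1/24
C² = P²·S² = 1/70 ; C = -0.119523

-0.119523  (= −√(1/70))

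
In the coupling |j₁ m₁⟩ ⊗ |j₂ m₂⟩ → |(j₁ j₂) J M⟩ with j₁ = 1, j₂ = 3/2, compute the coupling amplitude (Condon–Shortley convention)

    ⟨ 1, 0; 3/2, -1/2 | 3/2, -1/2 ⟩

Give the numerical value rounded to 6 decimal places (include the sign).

+0.258199  (= +√(1/15))

j₁+j₂−J=1  J+j₁−j₂=1  J−j₁+j₂=2  j₁+j₂+J+1=5
(j₁±m₁, j₂±m₂, J±M) = (1,1,1,2,1,2)
P² = 4/15
sum k=0..1:
  [0] +1/1 = 1
  [1] −1/2 = -1/2
S = 1/2
C² = P²·S² = 1/15 ; C = +0.258199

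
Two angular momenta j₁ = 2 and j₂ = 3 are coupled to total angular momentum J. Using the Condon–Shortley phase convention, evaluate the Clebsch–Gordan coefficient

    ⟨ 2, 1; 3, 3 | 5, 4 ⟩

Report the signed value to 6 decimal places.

+0.632456  (= +√(2/5))

triangle: 0!×4!×6!/11! = 17280/39916800
(j±m)!: 3!×1!×6!×0!×9!×1! = 1567641600
prefactor² = (2J+1)×Δ×N² = 7464960
  k=0: +1/(0!×0!×1!×6!×3!×0!) = 1/4320
Σ = 1/4320  ⇒  CG² = 7464960×1/4320² = 2/5
CG = +√(2/5) = +0.632456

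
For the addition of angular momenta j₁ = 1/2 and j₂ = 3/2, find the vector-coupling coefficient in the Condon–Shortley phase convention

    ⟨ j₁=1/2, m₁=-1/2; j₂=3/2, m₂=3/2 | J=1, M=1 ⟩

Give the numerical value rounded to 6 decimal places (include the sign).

√[3·1!0!2!/4! · 0!1!3!0!2!0!] = √(3)
  +(−1)^1/∏(1,0,0,2,0,0)! = -1/2  (running -1/2)
⟨..|..⟩ = √(3)·(-1/2) = -0.866025

−√(3/4) = -0.866025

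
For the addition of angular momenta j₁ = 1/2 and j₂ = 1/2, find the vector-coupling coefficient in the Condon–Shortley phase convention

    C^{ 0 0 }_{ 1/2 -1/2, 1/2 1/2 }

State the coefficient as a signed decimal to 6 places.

−√(1/2) ≈ -0.707107

√[1·1!0!0!/2! · 0!1!1!0!0!0!] = √(1/2)
  +(−1)^1/∏(1,0,0,0,0,0)! = -1  (running -1)
⟨..|..⟩ = √(1/2)·(-1) = -0.707107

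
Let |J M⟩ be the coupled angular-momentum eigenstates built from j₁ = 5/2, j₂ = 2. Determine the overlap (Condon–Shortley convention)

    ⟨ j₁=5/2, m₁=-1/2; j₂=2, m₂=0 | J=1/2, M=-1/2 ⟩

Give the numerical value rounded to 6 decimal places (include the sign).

+√(1/5) = +0.447214

j₁+j₂−J=4  J+j₁−j₂=1  J−j₁+j₂=0  j₁+j₂+J+1=6
(j₁±m₁, j₂±m₂, J±M) = (2,3,2,2,0,1)
P² = 16/5
sum k=2..2:
  [2] +1/4 = 1/4
S = 1/4
C² = P²·S² = 1/5 ; C = +0.447214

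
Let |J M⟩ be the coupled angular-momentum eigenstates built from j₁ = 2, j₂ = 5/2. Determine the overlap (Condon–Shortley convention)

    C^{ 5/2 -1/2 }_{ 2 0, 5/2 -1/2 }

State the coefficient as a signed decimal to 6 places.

−√(8/35) = -0.478091

j₁+j₂−J=2  J+j₁−j₂=2  J−j₁+j₂=3  j₁+j₂+J+1=8
(j₁±m₁, j₂±m₂, J±M) = (2,2,2,3,2,3)
P² = 72/35
sum k=0..2:
  [0] +1/8 = 1/8
  [1] −1/2 = -1/2
  [2] +1/24 = 1/24
S = -1/3
C² = P²·S² = 8/35 ; C = -0.478091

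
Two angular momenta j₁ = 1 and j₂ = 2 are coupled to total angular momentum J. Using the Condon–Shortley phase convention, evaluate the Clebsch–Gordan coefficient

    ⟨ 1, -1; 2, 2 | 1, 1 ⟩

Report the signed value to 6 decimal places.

+√(3/5) ≈ +0.774597

triangle: 2!·0!·2!/5! = 4/120
(j±m)!: 0!·2!·4!·0!·2!·0! = 96
prefactor² = (2J+1)·Δ·N² = 48/5
  k=2: +1/(2!·0!·0!·2!·0!·0!) = 1/4
Σ = 1/4  ⇒  CG² = 48/5·1/4² = 3/5
CG = +√(3/5) = +0.774597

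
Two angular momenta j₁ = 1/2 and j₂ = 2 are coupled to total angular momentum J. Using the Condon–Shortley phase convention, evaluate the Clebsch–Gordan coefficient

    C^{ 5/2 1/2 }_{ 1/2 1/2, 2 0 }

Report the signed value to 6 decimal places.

triangle: 0!·1!·4!/6! = 24/720
(j±m)!: 1!·0!·2!·2!·3!·2! = 48
prefactor² = (2J+1)·Δ·N² = 48/5
  k=0: +1/(0!·0!·0!·2!·1!·2!) = 1/4
Σ = 1/4  ⇒  CG² = 48/5·1/4² = 3/5
CG = +√(3/5) = +0.774597

+0.774597  (= +√(3/5))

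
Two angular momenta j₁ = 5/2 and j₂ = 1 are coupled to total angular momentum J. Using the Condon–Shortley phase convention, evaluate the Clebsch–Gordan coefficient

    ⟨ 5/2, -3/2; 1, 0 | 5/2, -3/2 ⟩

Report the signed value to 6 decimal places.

triangle: 1!·4!·1!/7! = 24/5040
(j±m)!: 1!·4!·1!·1!·1!·4! = 576
prefactor² = (2J+1)·Δ·N² = 576/35
  k=0: +1/(0!·1!·4!·1!·0!·0!) = 1/24
  k=1: −1/(1!·0!·3!·0!·1!·1!) = -1/6
Σ = -1/8  ⇒  CG² = 576/35·(-1/8)² = 9/35
CG = −√(9/35) = -0.507093

-0.507093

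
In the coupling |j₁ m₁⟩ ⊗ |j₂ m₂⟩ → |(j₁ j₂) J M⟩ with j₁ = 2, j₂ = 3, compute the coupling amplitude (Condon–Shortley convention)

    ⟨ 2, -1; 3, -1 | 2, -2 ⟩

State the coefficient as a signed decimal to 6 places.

+0.462910  (= +√(3/14))

triangle: 3!·1!·3!/8! = 36/40320
(j±m)!: 1!·3!·2!·4!·0!·4! = 6912
prefactor² = (2J+1)·Δ·N² = 216/7
  k=2: +1/(2!·1!·1!·0!·0!·3!) = 1/12
Σ = 1/12  ⇒  CG² = 216/7·1/12² = 3/14
CG = +√(3/14) = +0.462910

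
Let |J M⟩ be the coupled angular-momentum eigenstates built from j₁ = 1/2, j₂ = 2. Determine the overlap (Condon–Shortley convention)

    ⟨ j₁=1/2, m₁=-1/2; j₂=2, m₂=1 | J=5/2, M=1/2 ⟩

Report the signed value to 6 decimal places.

+√(2/5) = +0.632456

j₁+j₂−J=0  J+j₁−j₂=1  J−j₁+j₂=4  j₁+j₂+J+1=6
(j₁±m₁, j₂±m₂, J±M) = (0,1,3,1,3,2)
P² = 72/5
sum k=0..0:
  [0] +1/6 = 1/6
S = 1/6
C² = P²·S² = 2/5 ; C = +0.632456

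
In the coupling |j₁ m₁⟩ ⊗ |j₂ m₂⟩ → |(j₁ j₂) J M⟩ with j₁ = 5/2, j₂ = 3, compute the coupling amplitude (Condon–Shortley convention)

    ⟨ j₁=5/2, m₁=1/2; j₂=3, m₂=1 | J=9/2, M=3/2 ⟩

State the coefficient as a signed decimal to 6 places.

triangle: 1!×4!×5!/11! = 2880/39916800
(j±m)!: 3!×2!×4!×2!×6!×3! = 2488320
prefactor² = (2J+1)×Δ×N² = 138240/77
  k=0: +1/(0!×1!×2!×4!×2!×1!) = 1/96
  k=1: −1/(1!×0!×1!×3!×3!×2!) = -1/72
Σ = -1/288  ⇒  CG² = 138240/77×(-1/288)² = 5/231
CG = −√(5/231) = -0.147122

-0.147122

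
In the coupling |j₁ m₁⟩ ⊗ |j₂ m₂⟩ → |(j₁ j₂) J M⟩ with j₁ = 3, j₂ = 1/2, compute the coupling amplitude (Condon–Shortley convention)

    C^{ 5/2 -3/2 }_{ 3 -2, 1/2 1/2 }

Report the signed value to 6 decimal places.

-0.845154  (= −√(5/7))

j₁+j₂−J=1  J+j₁−j₂=5  J−j₁+j₂=0  j₁+j₂+J+1=7
(j₁±m₁, j₂±m₂, J±M) = (1,5,1,0,1,4)
P² = 2880/7
sum k=1..1:
  [1] −1/24 = -1/24
S = -1/24
C² = P²·S² = 5/7 ; C = -0.845154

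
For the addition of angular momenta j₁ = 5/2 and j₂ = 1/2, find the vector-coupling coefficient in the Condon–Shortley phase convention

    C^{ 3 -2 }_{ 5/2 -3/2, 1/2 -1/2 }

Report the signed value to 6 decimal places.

+0.912871  (= +√(5/6))

j₁+j₂−J=0  J+j₁−j₂=5  J−j₁+j₂=1  j₁+j₂+J+1=7
(j₁±m₁, j₂±m₂, J±M) = (1,4,0,1,1,5)
P² = 480
sum k=0..0:
  [0] +1/24 = 1/24
S = 1/24
C² = P²·S² = 5/6 ; C = +0.912871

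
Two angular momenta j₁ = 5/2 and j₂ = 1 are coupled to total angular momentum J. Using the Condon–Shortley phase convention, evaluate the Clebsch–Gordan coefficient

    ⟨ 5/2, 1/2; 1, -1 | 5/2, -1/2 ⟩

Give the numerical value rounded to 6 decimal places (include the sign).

+0.717137  (= +√(18/35))

j₁+j₂−J=1  J+j₁−j₂=4  J−j₁+j₂=1  j₁+j₂+J+1=7
(j₁±m₁, j₂±m₂, J±M) = (3,2,0,2,2,3)
P² = 288/35
sum k=0..0:
  [0] +1/4 = 1/4
S = 1/4
C² = P²·S² = 18/35 ; C = +0.717137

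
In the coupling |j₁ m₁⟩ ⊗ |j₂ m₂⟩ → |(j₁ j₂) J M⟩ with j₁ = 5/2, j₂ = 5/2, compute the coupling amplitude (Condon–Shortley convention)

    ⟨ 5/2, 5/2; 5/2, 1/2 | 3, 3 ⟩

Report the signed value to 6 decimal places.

+√(5/18) = +0.527046

j₁+j₂−J=2  J+j₁−j₂=3  J−j₁+j₂=3  j₁+j₂+J+1=9
(j₁±m₁, j₂±m₂, J±M) = (5,0,3,2,6,0)
P² = 1440
sum k=0..0:
  [0] +1/72 = 1/72
S = 1/72
C² = P²·S² = 5/18 ; C = +0.527046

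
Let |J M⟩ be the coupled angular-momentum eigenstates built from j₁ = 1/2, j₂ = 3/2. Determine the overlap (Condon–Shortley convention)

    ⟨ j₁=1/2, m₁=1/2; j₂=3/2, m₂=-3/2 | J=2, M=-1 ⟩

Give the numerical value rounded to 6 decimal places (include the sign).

j₁+j₂−J=0  J+j₁−j₂=1  J−j₁+j₂=3  j₁+j₂+J+1=5
(j₁±m₁, j₂±m₂, J±M) = (1,0,0,3,1,3)
P² = 9
sum k=0..0:
  [0] +1/6 = 1/6
S = 1/6
C² = P²·S² = 1/4 ; C = +0.500000

+0.500000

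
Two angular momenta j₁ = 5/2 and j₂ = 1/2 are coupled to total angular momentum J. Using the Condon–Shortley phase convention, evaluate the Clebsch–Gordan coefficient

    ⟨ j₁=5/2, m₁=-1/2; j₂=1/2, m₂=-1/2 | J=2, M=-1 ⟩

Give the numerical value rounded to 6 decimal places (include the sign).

√[5·1!4!0!/6! · 2!3!0!1!1!3!] = √(12)
  +(−1)^0/∏(0,1,3,0,1,0)! = 1/6  (running 1/6)
⟨..|..⟩ = √(12)·(1/6) = +0.577350

+√(1/3) ≈ +0.577350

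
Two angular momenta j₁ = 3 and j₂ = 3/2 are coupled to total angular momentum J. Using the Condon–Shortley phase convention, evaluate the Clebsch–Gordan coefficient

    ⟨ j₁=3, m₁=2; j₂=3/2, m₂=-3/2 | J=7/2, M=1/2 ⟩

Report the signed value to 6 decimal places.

j₁+j₂−J=1  J+j₁−j₂=5  J−j₁+j₂=2  j₁+j₂+J+1=9
(j₁±m₁, j₂±m₂, J±M) = (5,1,0,3,4,3)
P² = 3840/7
sum k=0..0:
  [0] +1/48 = 1/48
S = 1/48
C² = P²·S² = 5/21 ; C = +0.487950

+√(5/21) ≈ +0.487950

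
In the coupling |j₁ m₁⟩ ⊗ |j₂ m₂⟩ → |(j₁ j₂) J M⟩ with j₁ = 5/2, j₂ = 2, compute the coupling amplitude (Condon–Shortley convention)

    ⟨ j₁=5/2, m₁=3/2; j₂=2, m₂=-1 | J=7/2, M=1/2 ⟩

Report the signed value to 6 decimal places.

√[8·1!4!3!/9! · 4!1!1!3!4!3!] = √(2304/35)
  +(−1)^0/∏(0,1,1,1,3,2)! = 1/12  (running 1/12)
  +(−1)^1/∏(1,0,0,0,4,3)! = -1/144  (running 11/144)
⟨..|..⟩ = √(2304/35)·(11/144) = +0.619780

+√(121/315) ≈ +0.619780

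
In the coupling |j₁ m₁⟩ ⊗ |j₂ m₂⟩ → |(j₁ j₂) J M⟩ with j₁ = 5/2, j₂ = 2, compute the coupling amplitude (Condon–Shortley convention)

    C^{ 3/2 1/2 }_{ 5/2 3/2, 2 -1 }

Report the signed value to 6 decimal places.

j₁+j₂−J=3  J+j₁−j₂=2  J−j₁+j₂=1  j₁+j₂+J+1=7
(j₁±m₁, j₂±m₂, J±M) = (4,1,1,3,2,1)
P² = 96/35
sum k=0..1:
  [0] +1/6 = 1/6
  [1] −1/4 = -1/4
S = -1/12
C² = P²·S² = 2/105 ; C = -0.138013

−√(2/105) = -0.138013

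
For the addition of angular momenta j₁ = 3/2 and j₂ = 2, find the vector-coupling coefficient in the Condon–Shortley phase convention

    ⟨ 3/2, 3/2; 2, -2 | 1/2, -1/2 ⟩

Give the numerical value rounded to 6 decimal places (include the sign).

√[2·3!0!1!/5! · 3!0!0!4!0!1!] = √(72/5)
  +(−1)^0/∏(0,3,0,0,0,1)! = 1/6  (running 1/6)
⟨..|..⟩ = √(72/5)·(1/6) = +0.632456

+0.632456  (= +√(2/5))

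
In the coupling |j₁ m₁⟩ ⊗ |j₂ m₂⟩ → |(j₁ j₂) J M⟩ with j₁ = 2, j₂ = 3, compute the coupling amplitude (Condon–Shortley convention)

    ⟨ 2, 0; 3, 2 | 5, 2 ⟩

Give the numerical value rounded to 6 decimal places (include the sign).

+0.547723

√[11·0!4!6!/11! · 2!2!5!1!7!3!] = √(69120)
  +(−1)^0/∏(0,0,2,5,2,1)! = 1/480  (running 1/480)
⟨..|..⟩ = √(69120)·(1/480) = +0.547723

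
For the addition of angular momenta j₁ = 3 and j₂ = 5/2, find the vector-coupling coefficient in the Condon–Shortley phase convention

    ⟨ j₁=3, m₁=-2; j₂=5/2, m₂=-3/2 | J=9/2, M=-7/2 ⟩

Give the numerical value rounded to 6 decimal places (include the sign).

-0.100504

√[10·1!5!4!/11! · 1!5!1!4!1!8!] = √(921600/11)
  +(−1)^0/∏(0,1,5,1,0,3)! = 1/720  (running 1/720)
  +(−1)^1/∏(1,0,4,0,1,4)! = -1/576  (running -1/2880)
⟨..|..⟩ = √(921600/11)·(-1/2880) = -0.100504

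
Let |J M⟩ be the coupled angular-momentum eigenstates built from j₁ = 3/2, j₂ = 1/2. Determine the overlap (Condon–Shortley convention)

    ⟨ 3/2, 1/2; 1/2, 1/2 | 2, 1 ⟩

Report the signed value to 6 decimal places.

√[5·0!3!1!/5! · 2!1!1!0!3!1!] = √(3)
  +(−1)^0/∏(0,0,1,1,2,0)! = 1/2  (running 1/2)
⟨..|..⟩ = √(3)·(1/2) = +0.866025

+0.866025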